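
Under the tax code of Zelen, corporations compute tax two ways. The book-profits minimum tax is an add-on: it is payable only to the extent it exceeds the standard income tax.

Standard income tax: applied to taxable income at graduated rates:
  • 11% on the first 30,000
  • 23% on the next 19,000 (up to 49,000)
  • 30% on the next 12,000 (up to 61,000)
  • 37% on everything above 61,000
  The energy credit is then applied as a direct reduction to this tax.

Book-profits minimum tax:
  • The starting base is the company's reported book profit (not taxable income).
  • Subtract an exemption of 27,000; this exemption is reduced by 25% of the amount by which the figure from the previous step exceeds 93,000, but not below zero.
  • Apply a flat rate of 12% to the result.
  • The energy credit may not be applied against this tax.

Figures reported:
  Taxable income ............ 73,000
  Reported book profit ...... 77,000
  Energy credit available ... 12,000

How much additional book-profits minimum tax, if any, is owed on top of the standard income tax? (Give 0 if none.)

Standard income tax:
  30,000 × 11% = 3,300
  19,000 × 23% = 4,370
  12,000 × 30% = 3,600
  12,000 × 37% = 4,440
  → 15,710
  Less energy credit 12,000 → 3,710

Book-profits minimum tax:
  Base (reported book profit): 77,000
  Exemption: 77,000 ≤ 93,000, so full 27,000 applies
  Base: 77,000 − 27,000 = 50,000
  50,000 × 12% = 6,000

Excess of book-profits minimum tax over standard income tax: 6,000 − 3,710 = 2,290.

2,290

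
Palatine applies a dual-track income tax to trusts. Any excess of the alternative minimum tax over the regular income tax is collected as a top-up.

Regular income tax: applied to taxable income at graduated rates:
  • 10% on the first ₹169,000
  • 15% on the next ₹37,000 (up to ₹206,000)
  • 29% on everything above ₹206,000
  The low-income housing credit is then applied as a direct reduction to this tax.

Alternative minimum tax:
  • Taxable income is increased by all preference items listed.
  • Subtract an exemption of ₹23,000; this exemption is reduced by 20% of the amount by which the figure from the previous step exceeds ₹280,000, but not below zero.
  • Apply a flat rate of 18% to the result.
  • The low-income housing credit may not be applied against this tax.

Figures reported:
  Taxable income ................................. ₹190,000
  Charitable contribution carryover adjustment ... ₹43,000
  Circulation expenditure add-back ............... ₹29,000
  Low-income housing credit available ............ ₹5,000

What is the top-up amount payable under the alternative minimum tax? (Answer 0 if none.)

Alternative minimum tax:
  Adjusted income: ₹190,000 + ₹43,000 + ₹29,000 = ₹262,000
  Exemption: ₹262,000 ≤ ₹280,000, so full ₹23,000 applies
  Base: ₹262,000 − ₹23,000 = ₹239,000
  ₹239,000 × 18% = ₹43,020

Regular income tax:
  ₹169,000 × 10% = ₹16,900
  ₹21,000 × 15% = ₹3,150
  → ₹20,050
  Less low-income housing credit ₹5,000 → ₹15,050

Excess of alternative minimum tax over regular income tax: ₹43,020 − ₹15,050 = ₹27,970.

₹27,970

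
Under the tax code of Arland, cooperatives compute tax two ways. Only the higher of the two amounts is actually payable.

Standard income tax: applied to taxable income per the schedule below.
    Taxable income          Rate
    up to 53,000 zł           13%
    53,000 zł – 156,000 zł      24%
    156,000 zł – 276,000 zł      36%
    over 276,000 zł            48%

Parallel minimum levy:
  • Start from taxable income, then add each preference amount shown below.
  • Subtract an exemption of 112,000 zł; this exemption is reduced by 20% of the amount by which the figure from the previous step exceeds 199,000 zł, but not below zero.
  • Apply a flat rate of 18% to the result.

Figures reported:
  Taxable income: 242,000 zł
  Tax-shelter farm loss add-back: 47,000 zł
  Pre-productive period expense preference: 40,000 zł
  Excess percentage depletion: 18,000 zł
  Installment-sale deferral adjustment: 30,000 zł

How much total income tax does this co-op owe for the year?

Parallel minimum levy:
  Adjusted income: 242,000 zł + 47,000 zł + 40,000 zł + 18,000 zł + 30,000 zł = 377,000 zł
  Exemption: 112,000 zł − 20% × (377,000 zł − 199,000 zł) = 112,000 zł − 35,600 zł = 76,400 zł
  Base: 377,000 zł − 76,400 zł = 300,600 zł
  300,600 zł × 18% = 54,108 zł

Standard income tax:
  53,000 zł × 13% = 6,890 zł
  103,000 zł × 24% = 24,720 zł
  86,000 zł × 36% = 30,960 zł
  → 62,570 zł

62,570 zł > 54,108 zł, so the standard income tax governs.

62,570 zł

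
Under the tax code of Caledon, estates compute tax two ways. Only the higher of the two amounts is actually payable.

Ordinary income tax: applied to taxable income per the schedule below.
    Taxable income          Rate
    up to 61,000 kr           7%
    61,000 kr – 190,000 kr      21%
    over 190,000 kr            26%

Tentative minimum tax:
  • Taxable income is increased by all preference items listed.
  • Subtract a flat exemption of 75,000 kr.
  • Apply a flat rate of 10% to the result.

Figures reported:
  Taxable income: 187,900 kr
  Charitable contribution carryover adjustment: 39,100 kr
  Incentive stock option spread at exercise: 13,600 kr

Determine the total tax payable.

30,919 kr

Tentative minimum tax:
  Adjusted income: 187,900 kr + 39,100 kr + 13,600 kr = 240,600 kr
  Less exemption 75,000 kr → base 165,600 kr
  165,600 kr × 10% = 16,560 kr

Ordinary income tax:
  61,000 kr × 7% = 4,270 kr
  126,900 kr × 21% = 26,649 kr
  → 30,919 kr

30,919 kr > 16,560 kr, so the ordinary income tax governs.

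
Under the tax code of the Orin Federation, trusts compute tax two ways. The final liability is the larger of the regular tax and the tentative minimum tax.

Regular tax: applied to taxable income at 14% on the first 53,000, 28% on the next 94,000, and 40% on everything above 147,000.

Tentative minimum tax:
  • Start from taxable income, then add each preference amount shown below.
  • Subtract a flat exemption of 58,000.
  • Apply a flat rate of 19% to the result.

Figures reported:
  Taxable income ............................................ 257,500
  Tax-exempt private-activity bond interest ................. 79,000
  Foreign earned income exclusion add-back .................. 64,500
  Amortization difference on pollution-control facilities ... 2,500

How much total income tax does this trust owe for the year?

Regular tax:
  53,000 × 14% = 7,420
  94,000 × 28% = 26,320
  110,500 × 40% = 44,200
  → 77,940

Tentative minimum tax:
  Adjusted income: 257,500 + 79,000 + 64,500 + 2,500 = 403,500
  Less exemption 58,000 → base 345,500
  345,500 × 19% = 65,645

77,940 > 65,645, so the regular tax governs.

77,940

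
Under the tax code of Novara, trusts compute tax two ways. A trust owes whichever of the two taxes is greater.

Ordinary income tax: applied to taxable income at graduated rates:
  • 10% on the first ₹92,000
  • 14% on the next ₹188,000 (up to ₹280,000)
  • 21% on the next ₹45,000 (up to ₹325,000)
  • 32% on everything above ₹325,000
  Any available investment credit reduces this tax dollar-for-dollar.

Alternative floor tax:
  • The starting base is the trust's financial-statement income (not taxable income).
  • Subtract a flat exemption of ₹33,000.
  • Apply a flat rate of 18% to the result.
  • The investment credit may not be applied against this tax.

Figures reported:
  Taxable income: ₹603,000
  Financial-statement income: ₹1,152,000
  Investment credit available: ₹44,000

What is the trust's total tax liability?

₹201,420

Alternative floor tax:
  Base (financial-statement income): ₹1,152,000
  Less exemption ₹33,000 → base ₹1,119,000
  ₹1,119,000 × 18% = ₹201,420

Ordinary income tax:
  ₹92,000 × 10% = ₹9,200
  ₹188,000 × 14% = ₹26,320
  ₹45,000 × 21% = ₹9,450
  ₹278,000 × 32% = ₹88,960
  → ₹133,930
  Less investment credit ₹44,000 → ₹89,930

₹201,420 > ₹89,930, so the alternative floor tax is the binding amount.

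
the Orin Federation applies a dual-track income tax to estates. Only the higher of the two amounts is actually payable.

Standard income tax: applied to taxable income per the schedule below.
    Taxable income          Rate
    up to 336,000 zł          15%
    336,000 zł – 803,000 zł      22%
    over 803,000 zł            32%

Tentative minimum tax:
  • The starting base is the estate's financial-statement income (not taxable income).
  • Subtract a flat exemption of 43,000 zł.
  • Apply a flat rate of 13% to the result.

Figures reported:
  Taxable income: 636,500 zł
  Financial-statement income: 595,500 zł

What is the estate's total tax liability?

Standard income tax:
  336,000 zł × 15% = 50,400 zł
  300,500 zł × 22% = 66,110 zł
  → 116,510 zł

Tentative minimum tax:
  Base (financial-statement income): 595,500 zł
  Less exemption 43,000 zł → base 552,500 zł
  552,500 zł × 13% = 71,825 zł

116,510 zł > 71,825 zł, so the standard income tax governs.

116,510 zł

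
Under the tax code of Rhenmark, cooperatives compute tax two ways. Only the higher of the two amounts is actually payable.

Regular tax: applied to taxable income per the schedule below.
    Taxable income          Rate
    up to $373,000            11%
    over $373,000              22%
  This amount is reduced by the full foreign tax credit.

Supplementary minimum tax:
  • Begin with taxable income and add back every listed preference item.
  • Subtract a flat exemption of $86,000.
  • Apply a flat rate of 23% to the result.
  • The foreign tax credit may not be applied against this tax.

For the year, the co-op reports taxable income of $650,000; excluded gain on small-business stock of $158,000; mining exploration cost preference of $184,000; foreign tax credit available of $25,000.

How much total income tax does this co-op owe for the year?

Regular tax:
  $373,000 × 11% = $41,030
  $277,000 × 22% = $60,940
  → $101,970
  Less foreign tax credit $25,000 → $76,970

Supplementary minimum tax:
  Adjusted income: $650,000 + $158,000 + $184,000 = $992,000
  Less exemption $86,000 → base $906,000
  $906,000 × 23% = $208,380

$208,380 > $76,970, so the supplementary minimum tax is the binding amount.

$208,380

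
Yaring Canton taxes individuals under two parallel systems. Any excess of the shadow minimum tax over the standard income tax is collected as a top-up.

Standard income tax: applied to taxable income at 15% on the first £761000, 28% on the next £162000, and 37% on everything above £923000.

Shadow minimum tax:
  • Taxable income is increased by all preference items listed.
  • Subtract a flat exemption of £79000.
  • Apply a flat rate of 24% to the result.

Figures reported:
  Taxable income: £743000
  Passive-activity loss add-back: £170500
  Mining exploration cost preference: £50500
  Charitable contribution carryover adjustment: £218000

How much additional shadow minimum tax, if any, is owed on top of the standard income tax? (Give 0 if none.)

Standard income tax:
  £743000 × 15% = £111450

Shadow minimum tax:
  Adjusted income: £743000 + £170500 + £50500 + £218000 = £1182000
  Less exemption £79000 → base £1103000
  £1103000 × 24% = £264720

Excess of shadow minimum tax over standard income tax: £264720 − £111450 = £153270.

£153270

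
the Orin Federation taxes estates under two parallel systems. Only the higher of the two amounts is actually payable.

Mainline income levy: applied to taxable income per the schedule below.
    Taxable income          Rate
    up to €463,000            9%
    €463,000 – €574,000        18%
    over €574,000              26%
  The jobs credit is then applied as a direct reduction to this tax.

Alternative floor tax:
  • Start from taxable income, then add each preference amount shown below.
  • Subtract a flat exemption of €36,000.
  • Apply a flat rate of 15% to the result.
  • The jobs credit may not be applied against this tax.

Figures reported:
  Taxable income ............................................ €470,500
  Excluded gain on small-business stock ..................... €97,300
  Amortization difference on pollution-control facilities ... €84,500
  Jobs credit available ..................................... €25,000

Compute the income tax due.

€92,445

Alternative floor tax:
  Adjusted income: €470,500 + €97,300 + €84,500 = €652,300
  Less exemption €36,000 → base €616,300
  €616,300 × 15% = €92,445

Mainline income levy:
  €463,000 × 9% = €41,670
  €7,500 × 18% = €1,350
  → €43,020
  Less jobs credit €25,000 → €18,020

€92,445 > €18,020, so the alternative floor tax is the binding amount.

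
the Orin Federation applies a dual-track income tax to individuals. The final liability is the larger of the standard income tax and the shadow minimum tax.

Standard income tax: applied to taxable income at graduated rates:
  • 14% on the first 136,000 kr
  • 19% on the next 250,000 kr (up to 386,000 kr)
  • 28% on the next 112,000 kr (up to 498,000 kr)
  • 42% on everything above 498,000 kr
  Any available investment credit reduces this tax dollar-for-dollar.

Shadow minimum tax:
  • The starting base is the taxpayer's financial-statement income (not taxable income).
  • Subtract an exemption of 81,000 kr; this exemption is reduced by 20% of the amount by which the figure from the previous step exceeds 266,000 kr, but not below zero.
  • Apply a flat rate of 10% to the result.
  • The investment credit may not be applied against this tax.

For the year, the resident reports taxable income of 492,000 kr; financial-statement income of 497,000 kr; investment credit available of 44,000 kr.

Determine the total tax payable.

52,220 kr

Shadow minimum tax:
  Base (financial-statement income): 497,000 kr
  Exemption: 81,000 kr − 20% × (497,000 kr − 266,000 kr) = 81,000 kr − 46,200 kr = 34,800 kr
  Base: 497,000 kr − 34,800 kr = 462,200 kr
  462,200 kr × 10% = 46,220 kr

Standard income tax:
  136,000 kr × 14% = 19,040 kr
  250,000 kr × 19% = 47,500 kr
  106,000 kr × 28% = 29,680 kr
  → 96,220 kr
  Less investment credit 44,000 kr → 52,220 kr

52,220 kr > 46,220 kr, so the standard income tax governs.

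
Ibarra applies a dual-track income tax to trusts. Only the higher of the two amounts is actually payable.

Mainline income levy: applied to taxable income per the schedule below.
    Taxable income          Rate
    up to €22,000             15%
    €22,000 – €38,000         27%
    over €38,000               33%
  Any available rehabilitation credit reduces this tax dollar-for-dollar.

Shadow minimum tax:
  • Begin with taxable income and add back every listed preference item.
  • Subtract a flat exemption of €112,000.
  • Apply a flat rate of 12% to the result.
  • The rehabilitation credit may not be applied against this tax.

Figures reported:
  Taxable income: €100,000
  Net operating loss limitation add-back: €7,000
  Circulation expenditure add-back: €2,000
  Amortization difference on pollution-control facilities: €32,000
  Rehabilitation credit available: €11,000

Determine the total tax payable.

Shadow minimum tax:
  Adjusted income: €100,000 + €7,000 + €2,000 + €32,000 = €141,000
  Less exemption €112,000 → base €29,000
  €29,000 × 12% = €3,480

Mainline income levy:
  €22,000 × 15% = €3,300
  €16,000 × 27% = €4,320
  €62,000 × 33% = €20,460
  → €28,080
  Less rehabilitation credit €11,000 → €17,080

€17,080 > €3,480, so the mainline income levy governs.

€17,080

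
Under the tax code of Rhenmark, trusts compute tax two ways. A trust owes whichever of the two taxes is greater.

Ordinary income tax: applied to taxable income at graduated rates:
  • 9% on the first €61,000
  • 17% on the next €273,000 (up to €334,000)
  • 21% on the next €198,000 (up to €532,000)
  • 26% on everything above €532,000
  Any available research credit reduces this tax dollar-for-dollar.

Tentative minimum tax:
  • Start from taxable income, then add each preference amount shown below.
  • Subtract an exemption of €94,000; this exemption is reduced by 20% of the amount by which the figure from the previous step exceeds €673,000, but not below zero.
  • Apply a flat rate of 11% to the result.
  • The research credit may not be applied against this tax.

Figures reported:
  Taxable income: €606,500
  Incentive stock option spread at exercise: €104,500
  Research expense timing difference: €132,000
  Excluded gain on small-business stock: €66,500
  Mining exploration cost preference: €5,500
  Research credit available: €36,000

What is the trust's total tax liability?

€95,634

Ordinary income tax:
  €61,000 × 9% = €5,490
  €273,000 × 17% = €46,410
  €198,000 × 21% = €41,580
  €74,500 × 26% = €19,370
  → €112,850
  Less research credit €36,000 → €76,850

Tentative minimum tax:
  Adjusted income: €606,500 + €104,500 + €132,000 + €66,500 + €5,500 = €915,000
  Exemption: €94,000 − 20% × (€915,000 − €673,000) = €94,000 − €48,400 = €45,600
  Base: €915,000 − €45,600 = €869,400
  €869,400 × 11% = €95,634

€95,634 > €76,850, so the tentative minimum tax is the binding amount.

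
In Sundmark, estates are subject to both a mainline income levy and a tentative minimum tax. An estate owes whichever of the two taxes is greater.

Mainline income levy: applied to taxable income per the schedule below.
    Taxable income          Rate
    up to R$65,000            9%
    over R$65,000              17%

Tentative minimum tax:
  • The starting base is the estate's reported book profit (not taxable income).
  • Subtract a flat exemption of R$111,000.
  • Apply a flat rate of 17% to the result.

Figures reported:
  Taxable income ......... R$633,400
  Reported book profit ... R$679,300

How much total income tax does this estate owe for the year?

R$102,478

Tentative minimum tax:
  Base (reported book profit): R$679,300
  Less exemption R$111,000 → base R$568,300
  R$568,300 × 17% = R$96,611

Mainline income levy:
  R$65,000 × 9% = R$5,850
  R$568,400 × 17% = R$96,628
  → R$102,478

R$102,478 > R$96,611, so the mainline income levy governs.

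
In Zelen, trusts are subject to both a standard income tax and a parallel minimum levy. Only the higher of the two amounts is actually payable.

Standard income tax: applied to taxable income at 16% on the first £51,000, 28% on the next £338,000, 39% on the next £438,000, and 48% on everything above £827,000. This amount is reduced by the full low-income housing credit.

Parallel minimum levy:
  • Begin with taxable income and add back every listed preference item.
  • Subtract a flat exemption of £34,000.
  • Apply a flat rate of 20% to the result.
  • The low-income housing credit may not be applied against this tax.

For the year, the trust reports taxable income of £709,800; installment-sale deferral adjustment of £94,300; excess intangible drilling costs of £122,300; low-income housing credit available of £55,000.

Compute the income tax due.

£178,480

Parallel minimum levy:
  Adjusted income: £709,800 + £94,300 + £122,300 = £926,400
  Less exemption £34,000 → base £892,400
  £892,400 × 20% = £178,480

Standard income tax:
  £51,000 × 16% = £8,160
  £338,000 × 28% = £94,640
  £320,800 × 39% = £125,112
  → £227,912
  Less low-income housing credit £55,000 → £172,912

£178,480 > £172,912, so the parallel minimum levy is the binding amount.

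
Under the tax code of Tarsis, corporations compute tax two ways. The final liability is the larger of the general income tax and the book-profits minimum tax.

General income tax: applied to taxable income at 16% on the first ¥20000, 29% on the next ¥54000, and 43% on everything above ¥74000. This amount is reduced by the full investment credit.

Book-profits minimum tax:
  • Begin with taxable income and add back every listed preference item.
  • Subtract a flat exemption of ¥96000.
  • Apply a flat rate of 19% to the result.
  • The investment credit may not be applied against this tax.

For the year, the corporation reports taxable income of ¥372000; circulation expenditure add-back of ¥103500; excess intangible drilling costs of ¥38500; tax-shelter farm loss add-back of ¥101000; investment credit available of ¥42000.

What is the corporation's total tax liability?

¥105000

Book-profits minimum tax:
  Adjusted income: ¥372000 + ¥103500 + ¥38500 + ¥101000 = ¥615000
  Less exemption ¥96000 → base ¥519000
  ¥519000 × 19% = ¥98610

General income tax:
  ¥20000 × 16% = ¥3200
  ¥54000 × 29% = ¥15660
  ¥298000 × 43% = ¥128140
  → ¥147000
  Less investment credit ¥42000 → ¥105000

¥105000 > ¥98610, so the general income tax governs.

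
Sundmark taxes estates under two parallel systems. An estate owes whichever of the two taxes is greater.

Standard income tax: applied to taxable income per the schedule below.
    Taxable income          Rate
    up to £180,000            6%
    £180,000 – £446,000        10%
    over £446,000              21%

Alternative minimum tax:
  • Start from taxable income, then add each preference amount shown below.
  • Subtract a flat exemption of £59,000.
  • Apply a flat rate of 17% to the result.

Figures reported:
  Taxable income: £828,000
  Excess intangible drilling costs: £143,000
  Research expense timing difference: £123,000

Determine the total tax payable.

£175,950

Alternative minimum tax:
  Adjusted income: £828,000 + £143,000 + £123,000 = £1,094,000
  Less exemption £59,000 → base £1,035,000
  £1,035,000 × 17% = £175,950

Standard income tax:
  £180,000 × 6% = £10,800
  £266,000 × 10% = £26,600
  £382,000 × 21% = £80,220
  → £117,620

£175,950 > £117,620, so the alternative minimum tax is the binding amount.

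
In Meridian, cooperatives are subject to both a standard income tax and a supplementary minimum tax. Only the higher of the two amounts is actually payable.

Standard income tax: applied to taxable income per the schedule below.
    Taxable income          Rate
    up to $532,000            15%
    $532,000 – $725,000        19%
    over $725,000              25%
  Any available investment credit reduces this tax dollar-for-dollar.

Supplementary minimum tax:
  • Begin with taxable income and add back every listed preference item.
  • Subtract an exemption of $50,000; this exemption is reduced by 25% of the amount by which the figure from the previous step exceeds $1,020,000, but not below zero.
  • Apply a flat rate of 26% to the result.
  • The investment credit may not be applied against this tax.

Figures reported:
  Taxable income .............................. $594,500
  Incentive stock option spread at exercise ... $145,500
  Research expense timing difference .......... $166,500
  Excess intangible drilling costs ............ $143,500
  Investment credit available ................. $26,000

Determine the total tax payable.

Supplementary minimum tax:
  Adjusted income: $594,500 + $145,500 + $166,500 + $143,500 = $1,050,000
  Exemption: $50,000 − 25% × ($1,050,000 − $1,020,000) = $50,000 − $7,500 = $42,500
  Base: $1,050,000 − $42,500 = $1,007,500
  $1,007,500 × 26% = $261,950

Standard income tax:
  $532,000 × 15% = $79,800
  $62,500 × 19% = $11,875
  → $91,675
  Less investment credit $26,000 → $65,675

$261,950 > $65,675, so the supplementary minimum tax is the binding amount.

$261,950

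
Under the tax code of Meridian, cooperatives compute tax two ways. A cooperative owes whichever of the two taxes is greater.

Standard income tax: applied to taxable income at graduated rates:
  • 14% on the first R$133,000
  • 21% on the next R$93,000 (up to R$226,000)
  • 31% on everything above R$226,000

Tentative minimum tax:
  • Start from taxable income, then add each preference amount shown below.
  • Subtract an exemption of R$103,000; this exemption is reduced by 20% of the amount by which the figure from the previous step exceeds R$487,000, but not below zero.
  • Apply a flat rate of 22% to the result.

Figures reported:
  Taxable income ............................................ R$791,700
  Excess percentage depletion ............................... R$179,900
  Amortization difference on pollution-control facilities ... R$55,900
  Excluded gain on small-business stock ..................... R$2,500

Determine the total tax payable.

Standard income tax:
  R$133,000 × 14% = R$18,620
  R$93,000 × 21% = R$19,530
  R$565,700 × 31% = R$175,367
  → R$213,517

Tentative minimum tax:
  Adjusted income: R$791,700 + R$179,900 + R$55,900 + R$2,500 = R$1,030,000
  Exemption: 20% × (R$1,030,000 − R$487,000) = R$108,600 ≥ R$103,000, so the exemption is fully phased out
  Base: R$1,030,000 − R$0 = R$1,030,000
  R$1,030,000 × 22% = R$226,600

R$226,600 > R$213,517, so the tentative minimum tax is the binding amount.

R$226,600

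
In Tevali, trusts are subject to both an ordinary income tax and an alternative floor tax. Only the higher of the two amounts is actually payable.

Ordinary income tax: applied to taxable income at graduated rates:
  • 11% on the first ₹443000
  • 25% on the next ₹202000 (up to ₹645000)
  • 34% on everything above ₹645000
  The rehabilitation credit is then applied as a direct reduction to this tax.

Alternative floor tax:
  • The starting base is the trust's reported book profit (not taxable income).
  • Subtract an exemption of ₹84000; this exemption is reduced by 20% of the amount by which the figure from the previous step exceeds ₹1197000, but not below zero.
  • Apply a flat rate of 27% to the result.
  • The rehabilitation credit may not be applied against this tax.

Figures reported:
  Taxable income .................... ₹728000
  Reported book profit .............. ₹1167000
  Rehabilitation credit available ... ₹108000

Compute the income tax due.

Alternative floor tax:
  Base (reported book profit): ₹1167000
  Exemption: ₹1167000 ≤ ₹1197000, so full ₹84000 applies
  Base: ₹1167000 − ₹84000 = ₹1083000
  ₹1083000 × 27% = ₹292410

Ordinary income tax:
  ₹443000 × 11% = ₹48730
  ₹202000 × 25% = ₹50500
  ₹83000 × 34% = ₹28220
  → ₹127450
  Less rehabilitation credit ₹108000 → ₹19450

₹292410 > ₹19450, so the alternative floor tax is the binding amount.

₹292410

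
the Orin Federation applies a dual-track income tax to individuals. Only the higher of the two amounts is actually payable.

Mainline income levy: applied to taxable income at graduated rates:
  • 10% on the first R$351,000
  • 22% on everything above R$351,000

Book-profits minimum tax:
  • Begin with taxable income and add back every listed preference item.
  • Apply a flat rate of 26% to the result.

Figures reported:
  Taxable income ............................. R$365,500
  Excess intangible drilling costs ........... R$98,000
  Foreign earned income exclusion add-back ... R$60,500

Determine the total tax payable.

R$136,240

Mainline income levy:
  R$351,000 × 10% = R$35,100
  R$14,500 × 22% = R$3,190
  → R$38,290

Book-profits minimum tax:
  Adjusted income: R$365,500 + R$98,000 + R$60,500 = R$524,000
  R$524,000 × 26% = R$136,240

R$136,240 > R$38,290, so the book-profits minimum tax is the binding amount.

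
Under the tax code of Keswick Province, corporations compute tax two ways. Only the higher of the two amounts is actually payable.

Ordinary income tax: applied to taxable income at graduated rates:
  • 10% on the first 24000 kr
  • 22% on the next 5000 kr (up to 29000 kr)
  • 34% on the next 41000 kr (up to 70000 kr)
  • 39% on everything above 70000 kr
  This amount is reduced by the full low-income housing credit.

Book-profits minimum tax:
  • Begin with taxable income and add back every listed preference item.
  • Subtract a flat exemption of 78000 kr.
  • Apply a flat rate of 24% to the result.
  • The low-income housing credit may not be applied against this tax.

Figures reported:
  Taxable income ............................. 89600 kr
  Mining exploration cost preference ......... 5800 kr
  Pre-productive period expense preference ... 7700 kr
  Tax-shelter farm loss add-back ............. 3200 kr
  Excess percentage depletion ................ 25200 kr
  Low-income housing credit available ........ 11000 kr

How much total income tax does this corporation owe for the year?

Book-profits minimum tax:
  Adjusted income: 89600 kr + 5800 kr + 7700 kr + 3200 kr + 25200 kr = 131500 kr
  Less exemption 78000 kr → base 53500 kr
  53500 kr × 24% = 12840 kr

Ordinary income tax:
  24000 kr × 10% = 2400 kr
  5000 kr × 22% = 1100 kr
  41000 kr × 34% = 13940 kr
  19600 kr × 39% = 7644 kr
  → 25084 kr
  Less low-income housing credit 11000 kr → 14084 kr

14084 kr > 12840 kr, so the ordinary income tax governs.

14084 kr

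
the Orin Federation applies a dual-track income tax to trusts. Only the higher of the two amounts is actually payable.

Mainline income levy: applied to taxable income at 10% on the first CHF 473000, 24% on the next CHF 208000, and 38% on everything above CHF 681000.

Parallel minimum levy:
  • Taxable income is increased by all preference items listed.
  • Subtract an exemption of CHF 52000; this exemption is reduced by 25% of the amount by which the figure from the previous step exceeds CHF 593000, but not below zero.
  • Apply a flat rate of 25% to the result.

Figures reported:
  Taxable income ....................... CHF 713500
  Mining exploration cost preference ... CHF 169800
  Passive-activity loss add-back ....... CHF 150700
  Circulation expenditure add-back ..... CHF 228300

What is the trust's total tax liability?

Parallel minimum levy:
  Adjusted income: CHF 713500 + CHF 169800 + CHF 150700 + CHF 228300 = CHF 1262300
  Exemption: 25% × (CHF 1262300 − CHF 593000) = CHF 167325 ≥ CHF 52000, so the exemption is fully phased out
  Base: CHF 1262300 − CHF 0 = CHF 1262300
  CHF 1262300 × 25% = CHF 315575

Mainline income levy:
  CHF 473000 × 10% = CHF 47300
  CHF 208000 × 24% = CHF 49920
  CHF 32500 × 38% = CHF 12350
  → CHF 109570

CHF 315575 > CHF 109570, so the parallel minimum levy is the binding amount.

CHF 315575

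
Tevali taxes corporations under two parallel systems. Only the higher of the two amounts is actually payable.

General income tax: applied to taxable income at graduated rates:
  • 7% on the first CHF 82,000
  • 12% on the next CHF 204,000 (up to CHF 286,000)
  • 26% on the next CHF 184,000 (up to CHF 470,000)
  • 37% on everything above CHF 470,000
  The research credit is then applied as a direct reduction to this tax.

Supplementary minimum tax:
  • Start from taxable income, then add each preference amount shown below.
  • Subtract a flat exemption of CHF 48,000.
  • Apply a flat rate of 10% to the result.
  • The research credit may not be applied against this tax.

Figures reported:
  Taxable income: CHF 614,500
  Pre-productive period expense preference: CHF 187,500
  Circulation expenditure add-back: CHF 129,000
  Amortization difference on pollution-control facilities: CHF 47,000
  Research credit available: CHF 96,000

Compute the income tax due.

CHF 93,000

Supplementary minimum tax:
  Adjusted income: CHF 614,500 + CHF 187,500 + CHF 129,000 + CHF 47,000 = CHF 978,000
  Less exemption CHF 48,000 → base CHF 930,000
  CHF 930,000 × 10% = CHF 93,000

General income tax:
  CHF 82,000 × 7% = CHF 5,740
  CHF 204,000 × 12% = CHF 24,480
  CHF 184,000 × 26% = CHF 47,840
  CHF 144,500 × 37% = CHF 53,465
  → CHF 131,525
  Less research credit CHF 96,000 → CHF 35,525

CHF 93,000 > CHF 35,525, so the supplementary minimum tax is the binding amount.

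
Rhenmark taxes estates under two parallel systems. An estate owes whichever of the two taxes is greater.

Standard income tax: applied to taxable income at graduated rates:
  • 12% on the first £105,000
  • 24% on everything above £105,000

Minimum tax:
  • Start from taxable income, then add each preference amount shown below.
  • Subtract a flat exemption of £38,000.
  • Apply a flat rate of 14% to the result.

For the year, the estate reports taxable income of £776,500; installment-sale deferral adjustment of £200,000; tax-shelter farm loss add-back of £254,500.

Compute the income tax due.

£173,760

Standard income tax:
  £105,000 × 12% = £12,600
  £671,500 × 24% = £161,160
  → £173,760

Minimum tax:
  Adjusted income: £776,500 + £200,000 + £254,500 = £1,231,000
  Less exemption £38,000 → base £1,193,000
  £1,193,000 × 14% = £167,020

£173,760 > £167,020, so the standard income tax governs.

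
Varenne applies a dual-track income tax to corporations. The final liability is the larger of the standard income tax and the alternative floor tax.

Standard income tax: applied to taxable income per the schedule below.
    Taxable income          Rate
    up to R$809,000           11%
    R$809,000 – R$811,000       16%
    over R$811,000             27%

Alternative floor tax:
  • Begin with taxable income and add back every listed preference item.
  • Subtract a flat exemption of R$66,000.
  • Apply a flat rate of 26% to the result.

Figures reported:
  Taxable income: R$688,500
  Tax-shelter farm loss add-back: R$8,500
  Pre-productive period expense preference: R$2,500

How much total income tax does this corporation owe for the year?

R$164,710

Alternative floor tax:
  Adjusted income: R$688,500 + R$8,500 + R$2,500 = R$699,500
  Less exemption R$66,000 → base R$633,500
  R$633,500 × 26% = R$164,710

Standard income tax:
  R$688,500 × 11% = R$75,735

R$164,710 > R$75,735, so the alternative floor tax is the binding amount.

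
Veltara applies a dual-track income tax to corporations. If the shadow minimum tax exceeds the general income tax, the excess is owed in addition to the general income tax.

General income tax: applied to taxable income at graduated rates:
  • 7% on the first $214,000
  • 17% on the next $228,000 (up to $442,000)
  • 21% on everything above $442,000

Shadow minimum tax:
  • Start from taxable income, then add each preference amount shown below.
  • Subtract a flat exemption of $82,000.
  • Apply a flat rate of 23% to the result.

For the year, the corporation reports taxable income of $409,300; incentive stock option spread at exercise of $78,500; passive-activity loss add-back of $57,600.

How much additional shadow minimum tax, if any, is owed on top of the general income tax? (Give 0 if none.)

$58,401

Shadow minimum tax:
  Adjusted income: $409,300 + $78,500 + $57,600 = $545,400
  Less exemption $82,000 → base $463,400
  $463,400 × 23% = $106,582

General income tax:
  $214,000 × 7% = $14,980
  $195,300 × 17% = $33,201
  → $48,181

Excess of shadow minimum tax over general income tax: $106,582 − $48,181 = $58,401.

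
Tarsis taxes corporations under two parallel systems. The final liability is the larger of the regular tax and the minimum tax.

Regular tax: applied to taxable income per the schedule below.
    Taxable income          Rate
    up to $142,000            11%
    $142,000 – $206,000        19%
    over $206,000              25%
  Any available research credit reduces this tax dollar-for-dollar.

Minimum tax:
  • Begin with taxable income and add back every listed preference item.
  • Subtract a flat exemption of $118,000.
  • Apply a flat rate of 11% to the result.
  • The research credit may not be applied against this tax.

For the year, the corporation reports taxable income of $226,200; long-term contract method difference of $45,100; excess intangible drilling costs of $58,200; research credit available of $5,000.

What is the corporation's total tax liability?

Minimum tax:
  Adjusted income: $226,200 + $45,100 + $58,200 = $329,500
  Less exemption $118,000 → base $211,500
  $211,500 × 11% = $23,265

Regular tax:
  $142,000 × 11% = $15,620
  $64,000 × 19% = $12,160
  $20,200 × 25% = $5,050
  → $32,830
  Less research credit $5,000 → $27,830

$27,830 > $23,265, so the regular tax governs.

$27,830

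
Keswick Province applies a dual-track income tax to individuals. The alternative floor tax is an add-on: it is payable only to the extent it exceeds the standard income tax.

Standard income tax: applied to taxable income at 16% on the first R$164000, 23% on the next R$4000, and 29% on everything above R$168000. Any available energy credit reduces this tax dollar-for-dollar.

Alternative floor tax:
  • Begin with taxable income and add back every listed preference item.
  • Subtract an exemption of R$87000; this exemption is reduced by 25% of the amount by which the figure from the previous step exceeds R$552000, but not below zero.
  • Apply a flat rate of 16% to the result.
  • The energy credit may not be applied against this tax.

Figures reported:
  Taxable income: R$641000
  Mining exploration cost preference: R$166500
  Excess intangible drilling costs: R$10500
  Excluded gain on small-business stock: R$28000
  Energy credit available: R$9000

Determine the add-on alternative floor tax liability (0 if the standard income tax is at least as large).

Standard income tax:
  R$164000 × 16% = R$26240
  R$4000 × 23% = R$920
  R$473000 × 29% = R$137170
  → R$164330
  Less energy credit R$9000 → R$155330

Alternative floor tax:
  Adjusted income: R$641000 + R$166500 + R$10500 + R$28000 = R$846000
  Exemption: R$87000 − 25% × (R$846000 − R$552000) = R$87000 − R$73500 = R$13500
  Base: R$846000 − R$13500 = R$832500
  R$832500 × 16% = R$133200

R$133200 ≤ R$155330, so no add-on is due.

R$0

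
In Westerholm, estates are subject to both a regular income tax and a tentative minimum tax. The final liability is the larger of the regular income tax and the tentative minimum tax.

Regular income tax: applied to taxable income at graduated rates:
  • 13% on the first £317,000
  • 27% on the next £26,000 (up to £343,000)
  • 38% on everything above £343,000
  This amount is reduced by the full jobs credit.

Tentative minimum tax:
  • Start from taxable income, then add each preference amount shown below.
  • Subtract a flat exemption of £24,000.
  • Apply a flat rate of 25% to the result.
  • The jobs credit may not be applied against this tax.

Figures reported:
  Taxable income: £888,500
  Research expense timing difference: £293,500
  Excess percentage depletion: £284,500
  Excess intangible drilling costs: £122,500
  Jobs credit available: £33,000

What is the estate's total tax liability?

£391,250

Tentative minimum tax:
  Adjusted income: £888,500 + £293,500 + £284,500 + £122,500 = £1,589,000
  Less exemption £24,000 → base £1,565,000
  £1,565,000 × 25% = £391,250

Regular income tax:
  £317,000 × 13% = £41,210
  £26,000 × 27% = £7,020
  £545,500 × 38% = £207,290
  → £255,520
  Less jobs credit £33,000 → £222,520

£391,250 > £222,520, so the tentative minimum tax is the binding amount.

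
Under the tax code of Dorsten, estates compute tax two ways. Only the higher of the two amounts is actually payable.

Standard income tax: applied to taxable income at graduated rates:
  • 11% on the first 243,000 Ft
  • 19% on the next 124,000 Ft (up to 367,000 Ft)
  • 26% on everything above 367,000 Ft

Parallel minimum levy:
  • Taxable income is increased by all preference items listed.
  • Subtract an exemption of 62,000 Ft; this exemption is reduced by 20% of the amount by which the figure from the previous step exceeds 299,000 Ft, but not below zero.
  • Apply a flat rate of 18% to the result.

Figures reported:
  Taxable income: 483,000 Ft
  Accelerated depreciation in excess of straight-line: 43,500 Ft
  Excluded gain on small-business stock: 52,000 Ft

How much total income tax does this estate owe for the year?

Standard income tax:
  243,000 Ft × 11% = 26,730 Ft
  124,000 Ft × 19% = 23,560 Ft
  116,000 Ft × 26% = 30,160 Ft
  → 80,450 Ft

Parallel minimum levy:
  Adjusted income: 483,000 Ft + 43,500 Ft + 52,000 Ft = 578,500 Ft
  Exemption: 62,000 Ft − 20% × (578,500 Ft − 299,000 Ft) = 62,000 Ft − 55,900 Ft = 6,100 Ft
  Base: 578,500 Ft − 6,100 Ft = 572,400 Ft
  572,400 Ft × 18% = 103,032 Ft

103,032 Ft > 80,450 Ft, so the parallel minimum levy is the binding amount.

103,032 Ft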